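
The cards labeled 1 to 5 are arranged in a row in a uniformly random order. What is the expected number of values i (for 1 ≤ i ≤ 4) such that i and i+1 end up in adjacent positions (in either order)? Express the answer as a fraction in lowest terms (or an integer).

8/5

For each i ∈ {1,…,4}, let Xᵢ = 1 if i and i+1 are adjacent. P(Xᵢ=1) = 2·(5−1)!/5! = 2/5.
By linearity, E[ΣXᵢ] = (4)·(2/5) = 8/5.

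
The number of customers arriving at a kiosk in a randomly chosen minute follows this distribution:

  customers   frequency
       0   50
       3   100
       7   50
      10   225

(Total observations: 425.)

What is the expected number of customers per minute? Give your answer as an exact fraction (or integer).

116/17

Total = 425, so P(customers=0) = 50/425, etc.
E[X] = (2/17)·0 + (4/17)·3 + (2/17)·7 + (9/17)·10
     = 116/17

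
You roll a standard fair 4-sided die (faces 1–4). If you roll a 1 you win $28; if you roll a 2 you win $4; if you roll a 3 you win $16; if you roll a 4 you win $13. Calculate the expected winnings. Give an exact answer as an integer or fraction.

61/4 dollars

E[payout] = (1/4)·4 + (1/4)·13 + (1/4)·16 + (1/4)·28 = 61/4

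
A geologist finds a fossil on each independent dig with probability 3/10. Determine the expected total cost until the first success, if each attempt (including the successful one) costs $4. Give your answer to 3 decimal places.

E[#attempts] = 1/p = 10/3; E[cost] = 4·10/3 = 40/3.
≈ 13.333

$13.333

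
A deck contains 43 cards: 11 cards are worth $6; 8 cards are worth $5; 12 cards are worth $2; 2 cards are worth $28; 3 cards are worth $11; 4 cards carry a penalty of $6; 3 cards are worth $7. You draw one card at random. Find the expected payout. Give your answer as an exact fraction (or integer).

E[payout] = (11/43)·6 + (8/43)·5 + (12/43)·2 + (2/43)·28 + (3/43)·11 + (4/43)·(-6) + (3/43)·7 = 216/43

216/43 dollars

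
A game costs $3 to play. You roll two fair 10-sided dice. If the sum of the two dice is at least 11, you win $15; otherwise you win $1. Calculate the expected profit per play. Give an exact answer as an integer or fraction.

57/10 dollars

E[payout] = (9/20)·1 + (11/20)·15 = 87/10
Expected profit = 87/10 − 3 = 57/10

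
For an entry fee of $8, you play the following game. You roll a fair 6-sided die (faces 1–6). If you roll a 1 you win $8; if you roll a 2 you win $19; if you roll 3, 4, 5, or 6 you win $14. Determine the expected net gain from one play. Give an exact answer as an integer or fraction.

E[payout] = (1/6)·8 + (2/3)·14 + (1/6)·19 = 83/6
Expected profit = 83/6 − 8 = 35/6

35/6 dollars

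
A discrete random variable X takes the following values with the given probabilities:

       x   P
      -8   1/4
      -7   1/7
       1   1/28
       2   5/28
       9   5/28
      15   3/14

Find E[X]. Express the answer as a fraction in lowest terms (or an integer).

E[X] = (1/4)·(-8) + (1/7)·(-7) + (1/28)·1 + (5/28)·2 + (5/28)·9 + (3/14)·15
     = 31/14

31/14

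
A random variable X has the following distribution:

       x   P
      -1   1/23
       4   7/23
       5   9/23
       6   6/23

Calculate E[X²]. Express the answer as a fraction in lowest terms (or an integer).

E[X²] = (1/23)·1 + (7/23)·16 + (9/23)·25 + (6/23)·36
     = 554/23

554/23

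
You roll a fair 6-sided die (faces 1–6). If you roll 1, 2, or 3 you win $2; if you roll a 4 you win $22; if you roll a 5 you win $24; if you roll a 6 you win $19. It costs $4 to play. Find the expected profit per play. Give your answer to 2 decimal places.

$7.83

E[payout] = (1/2)·2 + (1/6)·19 + (1/6)·22 + (1/6)·24 = 71/6
Expected profit = 71/6 − 4 = 47/6 ≈ $7.83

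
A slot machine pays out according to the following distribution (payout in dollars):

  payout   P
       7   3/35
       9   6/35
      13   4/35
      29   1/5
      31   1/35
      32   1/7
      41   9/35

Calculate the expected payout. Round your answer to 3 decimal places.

E[X] = (3/35)·7 + (6/35)·9 + (4/35)·13 + (1/5)·29 + (1/35)·31 + (1/7)·32 + (9/35)·41
     = 178/7 ≈ 25.429

$25.429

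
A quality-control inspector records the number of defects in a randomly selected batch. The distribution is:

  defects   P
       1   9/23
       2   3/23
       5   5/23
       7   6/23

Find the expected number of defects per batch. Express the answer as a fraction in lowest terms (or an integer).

82/23

E[X] = (9/23)·1 + (3/23)·2 + (5/23)·5 + (6/23)·7
     = 82/23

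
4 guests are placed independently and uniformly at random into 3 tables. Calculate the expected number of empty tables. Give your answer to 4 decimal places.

Let Xⱼ=1 if table j is empty. P(Xⱼ=1) = ((3-1)/3)^4 = 16/81.
By linearity, E[#empty] = 3·16/81 = 16/27.
≈ 0.5926

0.5926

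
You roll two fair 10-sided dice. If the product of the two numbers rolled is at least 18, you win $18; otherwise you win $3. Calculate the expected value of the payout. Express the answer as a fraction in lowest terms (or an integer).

123/10 dollars

E[payout] = (19/50)·3 + (31/50)·18 = 123/10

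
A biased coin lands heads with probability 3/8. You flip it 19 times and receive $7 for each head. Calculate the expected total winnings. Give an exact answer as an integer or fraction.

399/8 dollars

E[#heads] = 19·3/8 = 57/8 (linearity over flips).
E[winnings] = 7·57/8 = 399/8.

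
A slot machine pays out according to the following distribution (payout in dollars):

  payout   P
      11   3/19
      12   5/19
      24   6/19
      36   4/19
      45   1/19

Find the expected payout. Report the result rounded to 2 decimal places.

E[X] = (3/19)·11 + (5/19)·12 + (6/19)·24 + (4/19)·36 + (1/19)·45
     = 426/19 ≈ 22.42

$22.42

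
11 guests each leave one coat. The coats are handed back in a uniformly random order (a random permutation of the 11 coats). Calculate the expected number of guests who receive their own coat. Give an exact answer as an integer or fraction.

1

Let Xᵢ = 1 if person i gets their own coat. For each i, P(Xᵢ=1) = 1/11.
By linearity of expectation, E[X₁+…+X_11] = 11·(1/11) = 1.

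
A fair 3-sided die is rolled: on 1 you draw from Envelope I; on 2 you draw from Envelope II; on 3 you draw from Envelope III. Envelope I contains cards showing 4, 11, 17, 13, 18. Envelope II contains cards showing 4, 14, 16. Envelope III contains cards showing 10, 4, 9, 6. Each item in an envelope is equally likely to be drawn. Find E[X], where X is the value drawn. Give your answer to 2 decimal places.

10.39

E[X | Envelope I] = (4 + 11 + 17 + 13 + 18)/5 = 63/5
E[X | Envelope II] = (4 + 14 + 16)/3 = 34/3
E[X | Envelope III] = (10 + 4 + 9 + 6)/4 = 29/4
E[X] = (1/3)·63/5 + (1/3)·34/3 + (1/3)·29/4 = 1871/180 ≈ 10.39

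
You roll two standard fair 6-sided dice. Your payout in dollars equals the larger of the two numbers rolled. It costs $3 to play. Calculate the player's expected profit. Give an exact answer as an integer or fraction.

53/36 dollars

Distribution of the larger of the two numbers rolled: 1 w.p. 1/36, 2 w.p. 1/12, 3 w.p. 5/36, 4 w.p. 7/36, 5 w.p. 1/4, 6 w.p. 11/36
E[payout] = (1/36)·1 + (1/12)·2 + (5/36)·3 + (7/36)·4 + (1/4)·5 + (11/36)·6 = 161/36
Expected profit = 161/36 − 3 = 53/36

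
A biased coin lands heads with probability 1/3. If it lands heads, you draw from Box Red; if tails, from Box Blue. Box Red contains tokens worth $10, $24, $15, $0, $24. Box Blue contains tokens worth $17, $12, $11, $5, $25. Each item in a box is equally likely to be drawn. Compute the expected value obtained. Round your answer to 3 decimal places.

E[X | Box Red] = (10 + 24 + 15 + 0 + 24)/5 = 73/5
E[X | Box Blue] = (17 + 12 + 11 + 5 + 25)/5 = 14
E[X] = (1/3)·73/5 + (2/3)·14 = 71/5 ≈ 14.200

$14.200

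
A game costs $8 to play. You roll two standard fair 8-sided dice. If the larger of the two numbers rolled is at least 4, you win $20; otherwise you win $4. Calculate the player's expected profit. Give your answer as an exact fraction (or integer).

39/4 dollars

E[payout] = (9/64)·4 + (55/64)·20 = 71/4
Expected profit = 71/4 − 8 = 39/4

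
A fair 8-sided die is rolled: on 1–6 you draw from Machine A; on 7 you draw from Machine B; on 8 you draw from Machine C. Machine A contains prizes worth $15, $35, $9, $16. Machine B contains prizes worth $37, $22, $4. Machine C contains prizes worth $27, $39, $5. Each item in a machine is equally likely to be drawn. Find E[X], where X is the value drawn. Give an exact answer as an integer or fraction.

E[X | Machine A] = (15 + 35 + 9 + 16)/4 = 75/4
E[X | Machine B] = (37 + 22 + 4)/3 = 21
E[X | Machine C] = (27 + 39 + 5)/3 = 71/3
E[X] = (3/4)·75/4 + (1/8)·21 + (1/8)·71/3 = 943/48

943/48 dollars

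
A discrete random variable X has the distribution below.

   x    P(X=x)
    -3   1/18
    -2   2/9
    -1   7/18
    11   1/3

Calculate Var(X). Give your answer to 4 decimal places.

E[X] = (1/18)·(-3) + (2/9)·(-2) + (7/18)·(-1) + (1/3)·11 = 8/3
E[X²] = (1/18)·9 + (2/9)·4 + (7/18)·1 + (1/3)·121 = 379/9
Var(X) = 379/9 − (8/3)² = 35 ≈ 35.0000

35.0000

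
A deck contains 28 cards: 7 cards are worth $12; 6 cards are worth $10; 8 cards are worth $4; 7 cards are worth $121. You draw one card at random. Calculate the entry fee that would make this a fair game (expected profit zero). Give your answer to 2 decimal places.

E[payout] = (7/28)·12 + (6/28)·10 + (8/28)·4 + (7/28)·121 = 1023/28
Fair fee = E[payout] = 1023/28 ≈ $36.54

$36.54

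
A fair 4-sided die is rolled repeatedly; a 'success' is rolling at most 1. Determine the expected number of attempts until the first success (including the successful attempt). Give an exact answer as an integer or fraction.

For a geometric distribution, E[trials] = 1/p = 1/(1/4) = 4.

4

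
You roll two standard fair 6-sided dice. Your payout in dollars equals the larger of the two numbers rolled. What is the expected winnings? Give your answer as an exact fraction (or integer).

161/36 dollars

Distribution of the larger of the two numbers rolled: 1 w.p. 1/36, 2 w.p. 1/12, 3 w.p. 5/36, 4 w.p. 7/36, 5 w.p. 1/4, 6 w.p. 11/36
E[payout] = (1/36)·1 + (1/12)·2 + (5/36)·3 + (7/36)·4 + (1/4)·5 + (11/36)·6 = 161/36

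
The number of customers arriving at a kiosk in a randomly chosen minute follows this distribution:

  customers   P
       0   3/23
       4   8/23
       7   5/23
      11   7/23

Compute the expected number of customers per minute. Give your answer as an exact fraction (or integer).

E[X] = (3/23)·0 + (8/23)·4 + (5/23)·7 + (7/23)·11
     = 144/23

144/23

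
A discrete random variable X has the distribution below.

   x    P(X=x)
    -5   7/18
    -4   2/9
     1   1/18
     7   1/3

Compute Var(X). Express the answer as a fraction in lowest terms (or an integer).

E[X] = (7/18)·(-5) + (2/9)·(-4) + (1/18)·1 + (1/3)·7 = -4/9
E[X²] = (7/18)·25 + (2/9)·16 + (1/18)·1 + (1/3)·49 = 89/3
Var(X) = 89/3 − (-4/9)² = 2387/81

2387/81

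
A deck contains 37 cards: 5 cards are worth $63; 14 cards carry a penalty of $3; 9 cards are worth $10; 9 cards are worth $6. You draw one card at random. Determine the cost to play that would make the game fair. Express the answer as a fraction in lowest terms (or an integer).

E[payout] = (5/37)·63 + (14/37)·(-3) + (9/37)·10 + (9/37)·6 = 417/37
Fair fee = E[payout] = 417/37

417/37 dollars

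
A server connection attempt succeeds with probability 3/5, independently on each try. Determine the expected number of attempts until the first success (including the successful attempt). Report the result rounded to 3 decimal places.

For a geometric distribution, E[trials] = 1/p = 1/(3/5) = 5/3.
≈ 1.667

1.667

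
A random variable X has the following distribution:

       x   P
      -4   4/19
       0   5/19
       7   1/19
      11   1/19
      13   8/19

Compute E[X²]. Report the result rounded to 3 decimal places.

E[X²] = (4/19)·16 + (5/19)·0 + (1/19)·49 + (1/19)·121 + (8/19)·169
     = 1586/19 ≈ 83.474

83.474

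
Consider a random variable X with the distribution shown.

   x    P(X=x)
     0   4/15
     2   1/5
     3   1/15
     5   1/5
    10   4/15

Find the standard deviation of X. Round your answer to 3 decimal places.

E[X] = 64/15, E[X²] = 496/15
Var(X) = E[X²] − (E[X])² = 496/15 − 4096/225 = 3344/225
SD(X) = √(3344/225) ≈ 3.855

3.855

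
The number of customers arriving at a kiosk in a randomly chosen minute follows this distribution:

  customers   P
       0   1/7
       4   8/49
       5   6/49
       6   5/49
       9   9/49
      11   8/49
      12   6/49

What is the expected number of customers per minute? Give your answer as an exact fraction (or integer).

333/49

E[X] = (1/7)·0 + (8/49)·4 + (6/49)·5 + (5/49)·6 + (9/49)·9 + (8/49)·11 + (6/49)·12
     = 333/49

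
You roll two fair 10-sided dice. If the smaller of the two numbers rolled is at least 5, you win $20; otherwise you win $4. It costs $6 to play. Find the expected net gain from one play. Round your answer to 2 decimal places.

$3.76

E[payout] = (16/25)·4 + (9/25)·20 = 244/25
Expected profit = 244/25 − 6 = 94/25 ≈ $3.76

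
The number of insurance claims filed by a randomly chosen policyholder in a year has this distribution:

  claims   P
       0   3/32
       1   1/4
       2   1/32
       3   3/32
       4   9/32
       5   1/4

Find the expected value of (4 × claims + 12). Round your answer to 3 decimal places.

E[4x+12] = (3/32)·12 + (1/4)·16 + (1/32)·20 + (3/32)·24 + (9/32)·28 + (1/4)·32
     = 191/8 ≈ 23.875

23.875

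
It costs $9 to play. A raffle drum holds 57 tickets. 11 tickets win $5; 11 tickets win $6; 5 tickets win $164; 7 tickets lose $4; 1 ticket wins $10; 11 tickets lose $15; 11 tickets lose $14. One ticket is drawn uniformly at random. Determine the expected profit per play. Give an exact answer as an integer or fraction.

91/57 dollars

E[payout] = (11/57)·5 + (11/57)·6 + (5/57)·164 + (7/57)·(-4) + (1/57)·10 + (11/57)·(-15) + (11/57)·(-14) = 604/57
Expected profit = 604/57 − 9 = 91/57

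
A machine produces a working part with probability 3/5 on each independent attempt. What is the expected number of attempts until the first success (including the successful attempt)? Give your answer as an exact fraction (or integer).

For a geometric distribution, E[trials] = 1/p = 1/(3/5) = 5/3.

5/3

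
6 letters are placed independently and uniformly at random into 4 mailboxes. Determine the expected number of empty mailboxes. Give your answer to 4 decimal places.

0.7119

Let Xⱼ=1 if mailbox j is empty. P(Xⱼ=1) = ((4-1)/4)^6 = 729/4096.
By linearity, E[#empty] = 4·729/4096 = 729/1024.
≈ 0.7119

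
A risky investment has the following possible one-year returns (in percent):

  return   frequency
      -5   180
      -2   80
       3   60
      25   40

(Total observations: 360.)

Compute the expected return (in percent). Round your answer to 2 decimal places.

Total = 360, so P(return=-5) = 180/360, etc.
E[X] = (1/2)·(-5) + (2/9)·(-2) + (1/6)·3 + (1/9)·25
     = 1/3 ≈ 0.33

0.33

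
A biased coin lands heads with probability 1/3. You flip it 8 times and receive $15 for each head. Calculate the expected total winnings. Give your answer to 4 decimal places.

$40.0000

E[#heads] = 8·1/3 = 8/3 (linearity over flips).
E[winnings] = 15·8/3 = 40.
≈ 40.0000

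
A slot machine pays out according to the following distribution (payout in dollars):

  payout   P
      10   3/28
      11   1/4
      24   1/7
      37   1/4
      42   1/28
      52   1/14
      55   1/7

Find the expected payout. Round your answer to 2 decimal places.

$29.57

E[X] = (3/28)·10 + (1/4)·11 + (1/7)·24 + (1/4)·37 + (1/28)·42 + (1/14)·52 + (1/7)·55
     = 207/7 ≈ 29.57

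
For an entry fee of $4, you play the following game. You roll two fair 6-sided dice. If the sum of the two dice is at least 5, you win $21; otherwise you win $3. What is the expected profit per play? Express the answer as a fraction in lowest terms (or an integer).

$14

E[payout] = (1/6)·3 + (5/6)·21 = 18
Expected profit = 18 − 4 = 14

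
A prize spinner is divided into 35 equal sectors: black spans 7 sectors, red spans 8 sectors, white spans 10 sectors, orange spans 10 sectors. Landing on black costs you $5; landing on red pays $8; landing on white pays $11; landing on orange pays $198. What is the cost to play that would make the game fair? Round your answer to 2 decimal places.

E[payout] = (7/35)·(-5) + (8/35)·8 + (10/35)·11 + (10/35)·198 = 2119/35
Fair fee = E[payout] = 2119/35 ≈ $60.54

$60.54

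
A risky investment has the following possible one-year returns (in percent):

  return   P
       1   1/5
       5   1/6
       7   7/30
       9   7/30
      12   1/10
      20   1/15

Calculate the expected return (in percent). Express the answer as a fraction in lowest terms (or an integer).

73/10

E[X] = (1/5)·1 + (1/6)·5 + (7/30)·7 + (7/30)·9 + (1/10)·12 + (1/15)·20
     = 73/10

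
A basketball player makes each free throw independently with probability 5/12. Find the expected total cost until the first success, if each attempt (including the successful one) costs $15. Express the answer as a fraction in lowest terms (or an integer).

E[#attempts] = 1/p = 12/5; E[cost] = 15·12/5 = 36.

$36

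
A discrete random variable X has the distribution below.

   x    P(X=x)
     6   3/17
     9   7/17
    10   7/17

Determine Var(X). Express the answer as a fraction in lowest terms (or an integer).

574/289

E[X] = (3/17)·6 + (7/17)·9 + (7/17)·10 = 151/17
E[X²] = (3/17)·36 + (7/17)·81 + (7/17)·100 = 1375/17
Var(X) = 1375/17 − (151/17)² = 574/289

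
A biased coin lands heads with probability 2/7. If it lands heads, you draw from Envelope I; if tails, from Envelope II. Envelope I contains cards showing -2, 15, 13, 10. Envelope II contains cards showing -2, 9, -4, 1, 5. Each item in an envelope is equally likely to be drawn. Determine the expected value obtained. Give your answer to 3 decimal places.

E[X | Envelope I] = (-2 + 15 + 13 + 10)/4 = 9
E[X | Envelope II] = (-2 + 9 − 4 + 1 + 5)/5 = 9/5
E[X] = (2/7)·9 + (5/7)·9/5 = 27/7 ≈ 3.857

3.857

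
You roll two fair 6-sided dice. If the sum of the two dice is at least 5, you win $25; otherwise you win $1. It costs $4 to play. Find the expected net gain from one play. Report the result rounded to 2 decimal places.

E[payout] = (1/6)·1 + (5/6)·25 = 21
Expected profit = 21 − 4 = 17 ≈ $17.00

$17.00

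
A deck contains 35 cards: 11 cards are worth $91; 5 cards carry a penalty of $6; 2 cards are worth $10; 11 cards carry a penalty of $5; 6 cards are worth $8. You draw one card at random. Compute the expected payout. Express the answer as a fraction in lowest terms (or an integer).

984/35 dollars

E[payout] = (11/35)·91 + (5/35)·(-6) + (2/35)·10 + (11/35)·(-5) + (6/35)·8 = 984/35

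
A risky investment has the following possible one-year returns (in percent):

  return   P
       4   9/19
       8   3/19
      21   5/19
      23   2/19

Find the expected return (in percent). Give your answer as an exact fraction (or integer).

211/19

E[X] = (9/19)·4 + (3/19)·8 + (5/19)·21 + (2/19)·23
     = 211/19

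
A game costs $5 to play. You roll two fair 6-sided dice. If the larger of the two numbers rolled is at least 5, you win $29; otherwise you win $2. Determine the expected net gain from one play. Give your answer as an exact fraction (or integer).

E[payout] = (4/9)·2 + (5/9)·29 = 17
Expected profit = 17 − 5 = 12

$12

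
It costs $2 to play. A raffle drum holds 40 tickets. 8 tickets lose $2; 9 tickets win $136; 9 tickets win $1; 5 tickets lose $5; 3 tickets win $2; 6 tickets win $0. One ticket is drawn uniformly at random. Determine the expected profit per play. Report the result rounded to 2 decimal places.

$27.95

E[payout] = (8/40)·(-2) + (9/40)·136 + (9/40)·1 + (5/40)·(-5) + (3/40)·2 + (6/40)·0 = 599/20
Expected profit = 599/20 − 2 = 559/20 ≈ $27.95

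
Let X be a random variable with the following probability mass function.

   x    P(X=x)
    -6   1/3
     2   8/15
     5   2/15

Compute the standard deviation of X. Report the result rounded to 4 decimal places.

E[X] = -4/15, E[X²] = 262/15
Var(X) = E[X²] − (E[X])² = 262/15 − 16/225 = 3914/225
SD(X) = √(3914/225) ≈ 4.1708

4.1708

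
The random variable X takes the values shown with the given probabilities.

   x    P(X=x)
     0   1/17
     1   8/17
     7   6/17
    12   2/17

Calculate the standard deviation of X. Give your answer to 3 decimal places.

E[X] = 74/17, E[X²] = 590/17
Var(X) = E[X²] − (E[X])² = 590/17 − 5476/289 = 4554/289
SD(X) = √(4554/289) ≈ 3.970

3.970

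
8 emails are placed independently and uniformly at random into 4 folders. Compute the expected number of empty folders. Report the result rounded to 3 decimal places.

Let Xⱼ=1 if folder j is empty. P(Xⱼ=1) = ((4-1)/4)^8 = 6561/65536.
By linearity, E[#empty] = 4·6561/65536 = 6561/16384.
≈ 0.400

0.400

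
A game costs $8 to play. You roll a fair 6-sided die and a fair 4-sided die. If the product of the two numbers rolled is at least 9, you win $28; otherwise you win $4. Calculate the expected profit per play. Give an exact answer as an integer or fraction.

$6

E[payout] = (7/12)·4 + (5/12)·28 = 14
Expected profit = 14 − 8 = 6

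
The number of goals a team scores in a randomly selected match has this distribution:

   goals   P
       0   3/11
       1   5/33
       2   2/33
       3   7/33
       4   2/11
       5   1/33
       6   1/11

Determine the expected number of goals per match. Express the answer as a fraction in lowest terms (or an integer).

7/3

E[X] = (3/11)·0 + (5/33)·1 + (2/33)·2 + (7/33)·3 + (2/11)·4 + (1/33)·5 + (1/11)·6
     = 7/3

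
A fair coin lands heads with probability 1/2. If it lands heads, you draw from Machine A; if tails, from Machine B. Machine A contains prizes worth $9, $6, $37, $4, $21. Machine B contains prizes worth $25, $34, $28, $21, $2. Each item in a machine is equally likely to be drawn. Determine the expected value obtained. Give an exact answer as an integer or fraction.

E[X | Machine A] = (9 + 6 + 37 + 4 + 21)/5 = 77/5
E[X | Machine B] = (25 + 34 + 28 + 21 + 2)/5 = 22
E[X] = (1/2)·77/5 + (1/2)·22 = 187/10

187/10 dollars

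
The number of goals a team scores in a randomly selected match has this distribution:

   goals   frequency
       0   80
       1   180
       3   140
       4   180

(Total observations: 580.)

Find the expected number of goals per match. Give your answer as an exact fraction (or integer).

66/29

Total = 580, so P(goals=0) = 80/580, etc.
E[X] = (4/29)·0 + (9/29)·1 + (7/29)·3 + (9/29)·4
     = 66/29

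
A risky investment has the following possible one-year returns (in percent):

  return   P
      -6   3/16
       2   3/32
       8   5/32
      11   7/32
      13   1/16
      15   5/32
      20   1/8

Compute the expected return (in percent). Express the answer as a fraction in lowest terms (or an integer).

67/8

E[X] = (3/16)·(-6) + (3/32)·2 + (5/32)·8 + (7/32)·11 + (1/16)·13 + (5/32)·15 + (1/8)·20
     = 67/8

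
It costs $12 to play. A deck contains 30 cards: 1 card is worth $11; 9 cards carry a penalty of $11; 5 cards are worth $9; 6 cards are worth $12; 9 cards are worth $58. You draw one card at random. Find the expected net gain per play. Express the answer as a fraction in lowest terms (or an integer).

E[payout] = (1/30)·11 + (9/30)·(-11) + (5/30)·9 + (6/30)·12 + (9/30)·58 = 551/30
Expected profit = 551/30 − 12 = 191/30

191/30 dollars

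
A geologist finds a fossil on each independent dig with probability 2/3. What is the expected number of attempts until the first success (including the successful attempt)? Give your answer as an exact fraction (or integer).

For a geometric distribution, E[trials] = 1/p = 1/(2/3) = 3/2.

3/2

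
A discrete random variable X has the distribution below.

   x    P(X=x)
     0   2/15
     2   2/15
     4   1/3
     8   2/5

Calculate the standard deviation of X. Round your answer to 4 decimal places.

2.9029

E[X] = 24/5, E[X²] = 472/15
Var(X) = E[X²] − (E[X])² = 472/15 − 576/25 = 632/75
SD(X) = √(632/75) ≈ 2.9029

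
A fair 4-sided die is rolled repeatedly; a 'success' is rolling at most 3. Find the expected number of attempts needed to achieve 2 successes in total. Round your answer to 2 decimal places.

2.67

By linearity (sum of 2 independent geometric waits), E[trials] = 2/p = 2/(3/4) = 8/3.
≈ 2.67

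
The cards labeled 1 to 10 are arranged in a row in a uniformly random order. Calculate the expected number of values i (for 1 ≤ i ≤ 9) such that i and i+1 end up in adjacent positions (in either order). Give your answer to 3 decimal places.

1.800

For each i ∈ {1,…,9}, let Xᵢ = 1 if i and i+1 are adjacent. P(Xᵢ=1) = 2·(10−1)!/10! = 2/10.
By linearity, E[ΣXᵢ] = (9)·(2/10) = 9/5.
≈ 1.800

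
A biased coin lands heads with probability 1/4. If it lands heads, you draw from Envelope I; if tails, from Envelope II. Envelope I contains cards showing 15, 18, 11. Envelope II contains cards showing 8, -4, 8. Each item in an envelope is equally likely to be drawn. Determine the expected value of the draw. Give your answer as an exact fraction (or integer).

E[X | Envelope I] = (15 + 18 + 11)/3 = 44/3
E[X | Envelope II] = (8 − 4 + 8)/3 = 4
E[X] = (1/4)·44/3 + (3/4)·4 = 20/3

20/3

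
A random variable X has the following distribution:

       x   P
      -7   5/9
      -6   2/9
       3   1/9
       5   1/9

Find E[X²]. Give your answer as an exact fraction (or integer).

E[X²] = (5/9)·49 + (2/9)·36 + (1/9)·9 + (1/9)·25
     = 39

39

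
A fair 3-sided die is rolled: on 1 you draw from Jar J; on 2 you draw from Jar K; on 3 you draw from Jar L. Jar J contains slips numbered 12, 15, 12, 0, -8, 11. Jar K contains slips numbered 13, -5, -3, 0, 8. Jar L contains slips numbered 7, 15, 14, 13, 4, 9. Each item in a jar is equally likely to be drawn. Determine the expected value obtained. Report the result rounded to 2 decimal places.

E[X | Jar J] = (12 + 15 + 12 + 0 − 8 + 11)/6 = 7
E[X | Jar K] = (13 − 5 − 3 + 0 + 8)/5 = 13/5
E[X | Jar L] = (7 + 15 + 14 + 13 + 4 + 9)/6 = 31/3
E[X] = (1/3)·7 + (1/3)·13/5 + (1/3)·31/3 = 299/45 ≈ 6.64

6.64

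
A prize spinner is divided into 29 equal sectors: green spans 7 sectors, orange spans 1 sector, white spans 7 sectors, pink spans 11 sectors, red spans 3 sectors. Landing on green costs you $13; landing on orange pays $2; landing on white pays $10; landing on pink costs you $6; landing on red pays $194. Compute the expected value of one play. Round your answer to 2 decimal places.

$17.14

E[payout] = (7/29)·(-13) + (1/29)·2 + (7/29)·10 + (11/29)·(-6) + (3/29)·194 = 497/29
≈ $17.14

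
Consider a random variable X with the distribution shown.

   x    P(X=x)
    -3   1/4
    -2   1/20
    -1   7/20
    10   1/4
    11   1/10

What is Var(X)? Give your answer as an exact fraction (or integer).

E[X] = (1/4)·(-3) + (1/20)·(-2) + (7/20)·(-1) + (1/4)·10 + (1/10)·11 = 12/5
E[X²] = (1/4)·9 + (1/20)·4 + (7/20)·1 + (1/4)·100 + (1/10)·121 = 399/10
Var(X) = 399/10 − (12/5)² = 1707/50

1707/50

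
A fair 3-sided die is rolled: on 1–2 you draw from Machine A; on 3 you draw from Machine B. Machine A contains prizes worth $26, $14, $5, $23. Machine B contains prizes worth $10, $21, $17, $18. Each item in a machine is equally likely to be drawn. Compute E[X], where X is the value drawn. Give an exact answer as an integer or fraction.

E[X | Machine A] = (26 + 14 + 5 + 23)/4 = 17
E[X | Machine B] = (10 + 21 + 17 + 18)/4 = 33/2
E[X] = (2/3)·17 + (1/3)·33/2 = 101/6

101/6 dollars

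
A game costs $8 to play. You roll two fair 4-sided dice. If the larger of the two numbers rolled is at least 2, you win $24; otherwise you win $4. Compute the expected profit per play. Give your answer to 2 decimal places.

$14.75

E[payout] = (1/16)·4 + (15/16)·24 = 91/4
Expected profit = 91/4 − 8 = 59/4 ≈ $14.75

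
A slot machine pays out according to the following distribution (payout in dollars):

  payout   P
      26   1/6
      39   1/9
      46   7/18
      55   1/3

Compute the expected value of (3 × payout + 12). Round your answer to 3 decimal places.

E[3x+12] = (1/6)·90 + (1/9)·129 + (7/18)·150 + (1/3)·177
     = 440/3 ≈ 146.667

146.667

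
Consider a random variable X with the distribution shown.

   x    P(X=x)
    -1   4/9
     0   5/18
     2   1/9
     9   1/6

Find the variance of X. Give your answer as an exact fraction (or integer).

4133/324

E[X] = (4/9)·(-1) + (5/18)·0 + (1/9)·2 + (1/6)·9 = 23/18
E[X²] = (4/9)·1 + (5/18)·0 + (1/9)·4 + (1/6)·81 = 259/18
Var(X) = 259/18 − (23/18)² = 4133/324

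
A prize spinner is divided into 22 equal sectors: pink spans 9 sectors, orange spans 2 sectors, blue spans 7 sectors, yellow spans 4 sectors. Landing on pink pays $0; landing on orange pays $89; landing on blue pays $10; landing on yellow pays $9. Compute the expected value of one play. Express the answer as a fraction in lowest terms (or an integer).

142/11 dollars

E[payout] = (9/22)·0 + (2/22)·89 + (7/22)·10 + (4/22)·9 = 142/11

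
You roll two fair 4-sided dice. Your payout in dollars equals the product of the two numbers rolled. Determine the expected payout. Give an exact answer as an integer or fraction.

Distribution of the product of the two numbers rolled: 1 w.p. 1/16, 2 w.p. 1/8, 3 w.p. 1/8, 4 w.p. 3/16, 6 w.p. 1/8, 8 w.p. 1/8, …
E[payout] = (1/16)·1 + (1/8)·2 + (1/8)·3 + (3/16)·4 + (1/8)·6 + (1/8)·8 + (1/16)·9 + (1/8)·12 + (1/16)·16 = 25/4

25/4 dollars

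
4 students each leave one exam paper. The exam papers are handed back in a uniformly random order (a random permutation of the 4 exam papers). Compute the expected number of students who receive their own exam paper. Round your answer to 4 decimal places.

1.0000

Let Xᵢ = 1 if person i gets their own exam paper. For each i, P(Xᵢ=1) = 1/4.
By linearity of expectation, E[X₁+…+X_4] = 4·(1/4) = 1.
≈ 1.0000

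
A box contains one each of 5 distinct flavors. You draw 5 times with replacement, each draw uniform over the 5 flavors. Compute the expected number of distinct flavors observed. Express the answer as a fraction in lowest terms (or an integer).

Let Xⱼ=1 if type j appears at least once. P(Xⱼ=1) = 1 − ((5−1)/5)^5 = 2101/3125.
E[#distinct] = 5·2101/3125 = 2101/625.

2101/625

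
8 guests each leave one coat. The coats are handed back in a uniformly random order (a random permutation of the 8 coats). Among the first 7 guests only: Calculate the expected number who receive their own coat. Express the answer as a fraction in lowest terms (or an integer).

Let Xᵢ = 1 if person i gets their own coat. For each i, P(Xᵢ=1) = 1/8.
By linearity of expectation, E[X₁+…+X_7] = 7·(1/8) = 7/8.

7/8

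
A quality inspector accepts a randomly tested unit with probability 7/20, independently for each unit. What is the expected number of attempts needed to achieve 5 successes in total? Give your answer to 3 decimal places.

14.286

By linearity (sum of 5 independent geometric waits), E[trials] = 5/p = 5/(7/20) = 100/7.
≈ 14.286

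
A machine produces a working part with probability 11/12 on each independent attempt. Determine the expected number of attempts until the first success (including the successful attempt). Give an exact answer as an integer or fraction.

12/11

For a geometric distribution, E[trials] = 1/p = 1/(11/12) = 12/11.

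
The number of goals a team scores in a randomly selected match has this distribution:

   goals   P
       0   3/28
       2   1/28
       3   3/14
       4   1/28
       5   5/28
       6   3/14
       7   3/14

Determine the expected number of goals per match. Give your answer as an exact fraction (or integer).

127/28

E[X] = (3/28)·0 + (1/28)·2 + (3/14)·3 + (1/28)·4 + (5/28)·5 + (3/14)·6 + (3/14)·7
     = 127/28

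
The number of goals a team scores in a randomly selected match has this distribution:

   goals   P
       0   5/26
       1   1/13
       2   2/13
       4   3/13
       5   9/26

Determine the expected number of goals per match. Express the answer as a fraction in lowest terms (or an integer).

79/26

E[X] = (5/26)·0 + (1/13)·1 + (2/13)·2 + (3/13)·4 + (9/26)·5
     = 79/26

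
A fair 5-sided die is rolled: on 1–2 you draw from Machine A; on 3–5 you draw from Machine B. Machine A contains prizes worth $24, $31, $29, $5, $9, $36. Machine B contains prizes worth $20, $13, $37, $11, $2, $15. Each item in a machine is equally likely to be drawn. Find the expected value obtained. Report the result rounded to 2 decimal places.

E[X | Machine A] = (24 + 31 + 29 + 5 + 9 + 36)/6 = 67/3
E[X | Machine B] = (20 + 13 + 37 + 11 + 2 + 15)/6 = 49/3
E[X] = (2/5)·67/3 + (3/5)·49/3 = 281/15 ≈ 18.73

$18.73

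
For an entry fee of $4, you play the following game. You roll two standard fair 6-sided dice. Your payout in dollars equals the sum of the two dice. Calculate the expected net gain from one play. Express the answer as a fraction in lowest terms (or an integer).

$3

Distribution of the sum of the two dice: 2 w.p. 1/36, 3 w.p. 1/18, 4 w.p. 1/12, 5 w.p. 1/9, 6 w.p. 5/36, 7 w.p. 1/6, …
E[payout] = (1/36)·2 + (1/18)·3 + (1/12)·4 + (1/9)·5 + (5/36)·6 + (1/6)·7 + (5/36)·8 + (1/9)·9 + (1/12)·10 + (1/18)·11 + (1/36)·12 = 7
Expected profit = 7 − 4 = 3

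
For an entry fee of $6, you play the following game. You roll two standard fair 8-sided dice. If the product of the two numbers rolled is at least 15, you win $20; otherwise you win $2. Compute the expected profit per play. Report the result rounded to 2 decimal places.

$5.84

E[payout] = (29/64)·2 + (35/64)·20 = 379/32
Expected profit = 379/32 − 6 = 187/32 ≈ $5.84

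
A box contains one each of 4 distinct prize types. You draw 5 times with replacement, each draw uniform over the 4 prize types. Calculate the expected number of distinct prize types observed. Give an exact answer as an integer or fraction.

Let Xⱼ=1 if type j appears at least once. P(Xⱼ=1) = 1 − ((4−1)/4)^5 = 781/1024.
E[#distinct] = 4·781/1024 = 781/256.

781/256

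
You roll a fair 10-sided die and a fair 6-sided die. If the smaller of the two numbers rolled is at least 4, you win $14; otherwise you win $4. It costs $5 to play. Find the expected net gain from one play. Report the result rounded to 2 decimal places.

$2.50

E[payout] = (13/20)·4 + (7/20)·14 = 15/2
Expected profit = 15/2 − 5 = 5/2 ≈ $2.50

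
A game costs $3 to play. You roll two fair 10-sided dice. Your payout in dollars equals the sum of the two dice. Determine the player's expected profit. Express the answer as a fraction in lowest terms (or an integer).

Distribution of the sum of the two dice: 2 w.p. 1/100, 3 w.p. 1/50, 4 w.p. 3/100, 5 w.p. 1/25, 6 w.p. 1/20, 7 w.p. 3/50, …
E[payout] = (1/100)·2 + (1/50)·3 + (3/100)·4 + (1/25)·5 + (1/20)·6 + (3/50)·7 + (7/100)·8 + (2/25)·9 + (9/100)·10 + (1/10)·11 + (9/100)·12 + (2/25)·13 + (7/100)·14 + (3/50)·15 + (1/20)·16 + (1/25)·17 + (3/100)·18 + (1/50)·19 + (1/100)·20 = 11
Expected profit = 11 − 3 = 8

$8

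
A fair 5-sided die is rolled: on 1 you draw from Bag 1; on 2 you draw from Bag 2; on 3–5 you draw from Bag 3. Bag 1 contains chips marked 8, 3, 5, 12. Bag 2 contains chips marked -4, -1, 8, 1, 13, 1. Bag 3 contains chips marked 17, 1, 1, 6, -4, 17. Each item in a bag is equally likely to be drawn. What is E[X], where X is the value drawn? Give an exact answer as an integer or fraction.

E[X | Bag 1] = (8 + 3 + 5 + 12)/4 = 7
E[X | Bag 2] = (-4 − 1 + 8 + 1 + 13 + 1)/6 = 3
E[X | Bag 3] = (17 + 1 + 1 + 6 − 4 + 17)/6 = 19/3
E[X] = (1/5)·7 + (1/5)·3 + (3/5)·19/3 = 29/5

29/5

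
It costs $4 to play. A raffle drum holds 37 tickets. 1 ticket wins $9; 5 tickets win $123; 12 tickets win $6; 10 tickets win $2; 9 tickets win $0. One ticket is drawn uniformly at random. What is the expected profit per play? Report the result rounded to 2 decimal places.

E[payout] = (1/37)·9 + (5/37)·123 + (12/37)·6 + (10/37)·2 + (9/37)·0 = 716/37
Expected profit = 716/37 − 4 = 568/37 ≈ $15.35

$15.35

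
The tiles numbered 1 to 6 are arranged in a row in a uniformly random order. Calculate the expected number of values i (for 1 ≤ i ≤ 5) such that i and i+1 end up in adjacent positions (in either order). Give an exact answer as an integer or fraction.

5/3

For each i ∈ {1,…,5}, let Xᵢ = 1 if i and i+1 are adjacent. P(Xᵢ=1) = 2·(6−1)!/6! = 2/6.
By linearity, E[ΣXᵢ] = (5)·(2/6) = 5/3.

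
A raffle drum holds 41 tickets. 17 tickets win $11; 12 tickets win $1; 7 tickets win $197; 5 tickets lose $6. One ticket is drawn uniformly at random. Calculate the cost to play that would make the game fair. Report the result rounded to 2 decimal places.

E[payout] = (17/41)·11 + (12/41)·1 + (7/41)·197 + (5/41)·(-6) = 1548/41
Fair fee = E[payout] = 1548/41 ≈ $37.76

$37.76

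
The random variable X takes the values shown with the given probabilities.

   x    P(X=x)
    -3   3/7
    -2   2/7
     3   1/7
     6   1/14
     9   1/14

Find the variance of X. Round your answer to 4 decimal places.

14.5153

E[X] = (3/7)·(-3) + (2/7)·(-2) + (1/7)·3 + (1/14)·6 + (1/14)·9 = -5/14
E[X²] = (3/7)·9 + (2/7)·4 + (1/7)·9 + (1/14)·36 + (1/14)·81 = 205/14
Var(X) = 205/14 − (-5/14)² = 2845/196 ≈ 14.5153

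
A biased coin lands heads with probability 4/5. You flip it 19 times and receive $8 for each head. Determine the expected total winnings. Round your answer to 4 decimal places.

E[#heads] = 19·4/5 = 76/5 (linearity over flips).
E[winnings] = 8·76/5 = 608/5.
≈ 121.6000

$121.6000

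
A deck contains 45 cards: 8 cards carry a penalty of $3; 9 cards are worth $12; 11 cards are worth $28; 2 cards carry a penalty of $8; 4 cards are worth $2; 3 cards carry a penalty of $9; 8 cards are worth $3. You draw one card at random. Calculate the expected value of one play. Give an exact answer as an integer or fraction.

E[payout] = (8/45)·(-3) + (9/45)·12 + (11/45)·28 + (2/45)·(-8) + (4/45)·2 + (3/45)·(-9) + (8/45)·3 = 127/15

127/15 dollars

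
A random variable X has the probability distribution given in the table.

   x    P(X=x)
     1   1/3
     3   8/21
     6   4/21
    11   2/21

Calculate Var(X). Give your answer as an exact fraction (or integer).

548/63

E[X] = (1/3)·1 + (8/21)·3 + (4/21)·6 + (2/21)·11 = 11/3
E[X²] = (1/3)·1 + (8/21)·9 + (4/21)·36 + (2/21)·121 = 155/7
Var(X) = 155/7 − (11/3)² = 548/63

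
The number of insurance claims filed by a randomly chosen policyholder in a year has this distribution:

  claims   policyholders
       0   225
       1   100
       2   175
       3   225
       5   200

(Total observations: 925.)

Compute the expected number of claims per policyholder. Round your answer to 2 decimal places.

Total = 925, so P(claims=0) = 225/925, etc.
E[X] = (9/37)·0 + (4/37)·1 + (7/37)·2 + (9/37)·3 + (8/37)·5
     = 85/37 ≈ 2.30

2.30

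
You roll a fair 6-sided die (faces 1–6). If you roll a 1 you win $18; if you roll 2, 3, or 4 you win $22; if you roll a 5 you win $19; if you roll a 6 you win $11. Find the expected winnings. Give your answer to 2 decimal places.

$19.00

E[payout] = (1/6)·11 + (1/6)·18 + (1/6)·19 + (1/2)·22 = 19
≈ $19.00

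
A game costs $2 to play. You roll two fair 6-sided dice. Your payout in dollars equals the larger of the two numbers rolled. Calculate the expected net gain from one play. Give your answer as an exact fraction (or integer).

89/36 dollars

Distribution of the larger of the two numbers rolled: 1 w.p. 1/36, 2 w.p. 1/12, 3 w.p. 5/36, 4 w.p. 7/36, 5 w.p. 1/4, 6 w.p. 11/36
E[payout] = (1/36)·1 + (1/12)·2 + (5/36)·3 + (7/36)·4 + (1/4)·5 + (11/36)·6 = 161/36
Expected profit = 161/36 − 2 = 89/36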